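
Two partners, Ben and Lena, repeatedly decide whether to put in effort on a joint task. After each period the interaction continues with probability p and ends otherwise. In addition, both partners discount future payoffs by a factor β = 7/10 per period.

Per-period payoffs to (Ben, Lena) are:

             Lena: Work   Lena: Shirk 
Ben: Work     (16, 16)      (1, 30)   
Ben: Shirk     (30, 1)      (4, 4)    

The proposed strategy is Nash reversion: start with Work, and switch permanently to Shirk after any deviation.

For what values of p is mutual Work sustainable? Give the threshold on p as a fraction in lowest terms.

10/13

With continuation probability p and discount β, the effective per-period discount factor is βp.
Grim-trigger IC: βp ≥ (30−16)/(30−4) = 7/13.
So p ≥ (7/13)/(7/10) = 10/13.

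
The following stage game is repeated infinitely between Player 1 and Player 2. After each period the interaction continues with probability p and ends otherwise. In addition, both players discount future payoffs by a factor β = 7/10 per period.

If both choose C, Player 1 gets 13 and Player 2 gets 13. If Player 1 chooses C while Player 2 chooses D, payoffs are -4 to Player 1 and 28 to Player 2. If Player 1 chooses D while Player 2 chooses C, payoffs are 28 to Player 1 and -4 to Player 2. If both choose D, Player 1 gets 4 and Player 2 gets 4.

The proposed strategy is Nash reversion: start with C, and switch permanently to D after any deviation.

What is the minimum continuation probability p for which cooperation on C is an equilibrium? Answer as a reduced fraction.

Expected continuation weight on next period's payoff is β·p = 7/10·p, which plays the role of the discount factor.
Cooperation requires 7/10·p ≥ (28−13)/(28−4) = 5/8, hence p ≥ 25/28.

25/28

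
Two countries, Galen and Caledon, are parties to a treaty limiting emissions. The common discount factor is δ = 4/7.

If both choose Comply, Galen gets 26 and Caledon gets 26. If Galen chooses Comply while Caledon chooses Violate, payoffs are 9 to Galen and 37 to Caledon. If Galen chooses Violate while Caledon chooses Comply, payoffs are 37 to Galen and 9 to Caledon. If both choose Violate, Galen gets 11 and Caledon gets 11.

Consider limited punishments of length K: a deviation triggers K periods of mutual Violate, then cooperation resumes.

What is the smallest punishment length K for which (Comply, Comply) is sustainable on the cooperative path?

2

IC: δ(1−δ^K)/(1−δ) ≥ (37−26)/(26−11) = 11/15.
With δ = 4/7: need 1 − δ^K ≥ 11/15·(1−4/7)/(4/7), i.e. δ^K ≤ 0.4500.
Since (4/7)^1 = 0.5714 and (4/7)^2 = 0.3265, the smallest such K is 2.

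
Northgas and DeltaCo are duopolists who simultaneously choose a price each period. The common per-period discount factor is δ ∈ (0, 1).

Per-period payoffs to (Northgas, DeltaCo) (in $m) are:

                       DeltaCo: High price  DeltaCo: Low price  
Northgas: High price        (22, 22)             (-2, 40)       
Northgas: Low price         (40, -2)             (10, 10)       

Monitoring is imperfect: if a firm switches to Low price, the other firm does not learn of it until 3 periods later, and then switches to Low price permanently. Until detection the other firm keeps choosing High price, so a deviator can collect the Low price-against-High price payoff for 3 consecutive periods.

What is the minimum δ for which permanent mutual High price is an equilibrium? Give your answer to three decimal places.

0.843

A deviator earns 40 for 3 periods, then 10 forever; cooperating earns 22 forever. Multiplying the IC by (1−δ):
22 ≥ 40(1−δ^3) + 10δ^3, so 30·δ^3 ≥ 18 and δ^3 ≥ 3/5.
δ ≥ (3/5)^(1/3) ≈ 0.843.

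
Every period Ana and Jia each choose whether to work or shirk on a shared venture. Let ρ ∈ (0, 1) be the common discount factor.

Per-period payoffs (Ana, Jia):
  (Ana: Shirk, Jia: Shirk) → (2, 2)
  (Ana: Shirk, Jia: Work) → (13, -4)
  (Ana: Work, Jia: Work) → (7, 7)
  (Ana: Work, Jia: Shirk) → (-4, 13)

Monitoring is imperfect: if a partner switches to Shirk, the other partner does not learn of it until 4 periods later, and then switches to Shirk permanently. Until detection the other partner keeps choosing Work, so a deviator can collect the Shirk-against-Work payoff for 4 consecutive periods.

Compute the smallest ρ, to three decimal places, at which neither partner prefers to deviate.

0.859

The best deviation is to choose Shirk for all 4 undetected periods, earning 13 each, then 2 forever once detected.
Deviation value: 13(1−ρ^4)/(1−ρ) + 2ρ^4/(1−ρ); cooperation value: 7/(1−ρ).
IC: 7 ≥ 13(1−ρ^4) + 2ρ^4 = 13 − 11ρ^4.
So ρ^4 ≥ 6/11, giving ρ ≥ (6/11)^(1/4) ≈ 0.859.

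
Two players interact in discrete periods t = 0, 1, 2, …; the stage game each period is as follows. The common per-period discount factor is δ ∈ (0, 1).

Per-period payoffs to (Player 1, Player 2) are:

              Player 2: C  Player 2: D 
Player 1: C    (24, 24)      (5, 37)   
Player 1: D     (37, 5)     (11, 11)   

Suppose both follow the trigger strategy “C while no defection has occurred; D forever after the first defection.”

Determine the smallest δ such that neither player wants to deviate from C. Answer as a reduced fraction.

Cooperation forever yields 24 each period: 24/(1−δ).
Deviating yields 37 once, then 11 forever: 37 + 11δ/(1−δ).
No profitable deviation requires 24/(1−δ) ≥ 37 + 11δ/(1−δ).
Multiplying by (1−δ): 24 ≥ 37(1−δ) + 11δ = 37 − 26δ.
So 26δ ≥ 13, i.e. δ ≥ 13/26 = 1/2.

1/2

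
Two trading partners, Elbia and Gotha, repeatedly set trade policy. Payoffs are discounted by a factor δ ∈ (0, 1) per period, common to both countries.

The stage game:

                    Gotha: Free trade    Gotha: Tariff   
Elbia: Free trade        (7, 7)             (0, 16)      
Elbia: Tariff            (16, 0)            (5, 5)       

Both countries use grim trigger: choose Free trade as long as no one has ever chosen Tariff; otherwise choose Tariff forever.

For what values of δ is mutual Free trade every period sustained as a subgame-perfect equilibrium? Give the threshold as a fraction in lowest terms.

Cooperation forever yields 7 each period: 7/(1−δ).
Deviating yields 16 once, then 5 forever: 16 + 5δ/(1−δ).
No profitable deviation requires 7/(1−δ) ≥ 16 + 5δ/(1−δ).
Multiplying by (1−δ): 7 ≥ 16(1−δ) + 5δ = 16 − 11δ.
So 11δ ≥ 9, i.e. δ ≥ 9/11.

9/11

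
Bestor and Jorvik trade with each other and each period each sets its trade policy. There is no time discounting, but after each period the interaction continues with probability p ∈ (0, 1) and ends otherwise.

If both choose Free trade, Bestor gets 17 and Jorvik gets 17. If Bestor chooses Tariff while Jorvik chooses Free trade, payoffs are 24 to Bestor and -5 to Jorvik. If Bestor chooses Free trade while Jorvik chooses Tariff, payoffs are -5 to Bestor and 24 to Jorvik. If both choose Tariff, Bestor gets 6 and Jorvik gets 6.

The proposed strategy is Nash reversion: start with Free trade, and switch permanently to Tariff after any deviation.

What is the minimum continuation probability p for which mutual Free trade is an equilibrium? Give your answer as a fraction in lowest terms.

Expected cooperation value is 17 + p·17 + p²·17 + … = 17/(1−p); deviation gives 24 + p·6/(1−p).
17 ≥ 24(1−p) + 6p ⇒ 18p ≥ 7 ⇒ p ≥ 7/18.

7/18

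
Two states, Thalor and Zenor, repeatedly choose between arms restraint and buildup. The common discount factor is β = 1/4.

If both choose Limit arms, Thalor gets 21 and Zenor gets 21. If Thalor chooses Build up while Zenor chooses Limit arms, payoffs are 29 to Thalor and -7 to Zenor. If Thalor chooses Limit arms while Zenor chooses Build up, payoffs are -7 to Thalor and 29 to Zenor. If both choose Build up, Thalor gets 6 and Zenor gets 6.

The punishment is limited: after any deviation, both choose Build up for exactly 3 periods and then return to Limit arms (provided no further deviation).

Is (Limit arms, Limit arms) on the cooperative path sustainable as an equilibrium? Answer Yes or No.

No

IC: β+…+β^3 ≥ (29−21)/(21−6) = 8/15.
At β = 1/4: partial sum = 0.3281 < 0.5333. Cooperation not sustainable.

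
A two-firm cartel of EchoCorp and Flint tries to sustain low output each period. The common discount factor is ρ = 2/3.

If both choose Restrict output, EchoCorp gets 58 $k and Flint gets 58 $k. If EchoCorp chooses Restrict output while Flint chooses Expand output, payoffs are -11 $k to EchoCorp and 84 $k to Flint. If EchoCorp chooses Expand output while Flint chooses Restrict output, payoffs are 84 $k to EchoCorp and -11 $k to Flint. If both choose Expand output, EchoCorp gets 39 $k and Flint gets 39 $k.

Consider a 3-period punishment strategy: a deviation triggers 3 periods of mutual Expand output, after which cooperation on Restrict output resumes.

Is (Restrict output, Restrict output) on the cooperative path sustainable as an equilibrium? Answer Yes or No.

IC: ρ+…+ρ^3 ≥ (84−58)/(58−39) = 26/19.
At ρ = 2/3: partial sum = 1.4074 ≥ 1.3684. Cooperation sustainable.

Yes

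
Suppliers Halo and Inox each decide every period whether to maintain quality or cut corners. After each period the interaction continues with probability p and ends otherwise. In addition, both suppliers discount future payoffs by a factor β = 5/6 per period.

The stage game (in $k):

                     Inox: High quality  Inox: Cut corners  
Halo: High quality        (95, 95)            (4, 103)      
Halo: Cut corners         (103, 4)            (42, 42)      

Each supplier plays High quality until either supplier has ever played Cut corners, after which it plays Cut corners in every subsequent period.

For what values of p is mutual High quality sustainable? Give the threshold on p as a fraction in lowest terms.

48/305

Expected continuation weight on next period's payoff is β·p = 5/6·p, which plays the role of the discount factor.
Cooperation requires 5/6·p ≥ (103−95)/(103−42) = 8/61, hence p ≥ 48/305.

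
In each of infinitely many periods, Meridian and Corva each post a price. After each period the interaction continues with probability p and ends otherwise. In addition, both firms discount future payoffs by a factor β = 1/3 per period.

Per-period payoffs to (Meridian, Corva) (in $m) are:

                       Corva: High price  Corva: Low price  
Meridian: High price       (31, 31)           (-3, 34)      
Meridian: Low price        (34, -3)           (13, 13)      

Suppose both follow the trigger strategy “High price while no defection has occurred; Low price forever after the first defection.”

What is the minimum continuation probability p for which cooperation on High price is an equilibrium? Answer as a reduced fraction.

3/7

Expected continuation weight on next period's payoff is β·p = 1/3·p, which plays the role of the discount factor.
Cooperation requires 1/3·p ≥ (34−31)/(34−13) = 1/7, hence p ≥ 3/7.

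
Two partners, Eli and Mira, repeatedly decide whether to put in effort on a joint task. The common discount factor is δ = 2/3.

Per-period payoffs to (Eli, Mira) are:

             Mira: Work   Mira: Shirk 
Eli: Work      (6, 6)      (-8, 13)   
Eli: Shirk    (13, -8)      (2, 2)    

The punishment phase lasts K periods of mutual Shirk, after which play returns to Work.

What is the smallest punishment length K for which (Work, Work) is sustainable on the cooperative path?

IC: δ(1−δ^K)/(1−δ) ≥ (13−6)/(6−2) = 7/4.
With δ = 2/3: need 1 − δ^K ≥ 7/4·(1−2/3)/(2/3), i.e. δ^K ≤ 0.1250.
Since (2/3)^5 = 0.1317 and (2/3)^6 = 0.0878, the smallest such K is 6.

6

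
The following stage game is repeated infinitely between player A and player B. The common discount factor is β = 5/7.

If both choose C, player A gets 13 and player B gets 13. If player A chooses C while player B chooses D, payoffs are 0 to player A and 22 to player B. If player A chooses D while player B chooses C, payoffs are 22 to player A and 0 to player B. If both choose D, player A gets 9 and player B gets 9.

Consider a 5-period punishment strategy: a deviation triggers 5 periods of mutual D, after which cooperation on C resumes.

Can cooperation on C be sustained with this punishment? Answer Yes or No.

Comparing payoff streams over the 6 periods until play realigns: cooperate → 13(1+β+…+β^5); deviate → 22 + 9(β+…+β^5).
Cooperation is sustained iff (13−9)(β+…+β^5) ≥ 22−13.
β+…+β^5 = 5/7·(1−(5/7)^5)/(1−5/7) = 2.0352, and (22−13)/(13−9) = 2.2500.
2.0352 < 2.2500, so cooperation is not sustainable.

No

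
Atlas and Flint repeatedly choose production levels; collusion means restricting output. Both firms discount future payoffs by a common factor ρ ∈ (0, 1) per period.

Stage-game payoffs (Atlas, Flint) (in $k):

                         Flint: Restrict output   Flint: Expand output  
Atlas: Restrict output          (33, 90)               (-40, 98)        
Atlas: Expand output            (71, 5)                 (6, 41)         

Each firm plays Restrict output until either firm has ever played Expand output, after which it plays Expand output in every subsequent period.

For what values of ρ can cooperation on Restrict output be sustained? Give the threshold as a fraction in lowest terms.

38/65

Atlas: cooperation gives 33 each period; deviation gives 71 once then 6 forever.
  33/(1−ρ) ≥ 71 + 6ρ/(1−ρ) ⇒ ρ ≥ 38/65.
Flint: cooperation gives 90 each period; deviation gives 98 once then 41 forever.
  ρ ≥ 8/57.
Both must hold, so the binding constraint is Atlas's: ρ ≥ 38/65.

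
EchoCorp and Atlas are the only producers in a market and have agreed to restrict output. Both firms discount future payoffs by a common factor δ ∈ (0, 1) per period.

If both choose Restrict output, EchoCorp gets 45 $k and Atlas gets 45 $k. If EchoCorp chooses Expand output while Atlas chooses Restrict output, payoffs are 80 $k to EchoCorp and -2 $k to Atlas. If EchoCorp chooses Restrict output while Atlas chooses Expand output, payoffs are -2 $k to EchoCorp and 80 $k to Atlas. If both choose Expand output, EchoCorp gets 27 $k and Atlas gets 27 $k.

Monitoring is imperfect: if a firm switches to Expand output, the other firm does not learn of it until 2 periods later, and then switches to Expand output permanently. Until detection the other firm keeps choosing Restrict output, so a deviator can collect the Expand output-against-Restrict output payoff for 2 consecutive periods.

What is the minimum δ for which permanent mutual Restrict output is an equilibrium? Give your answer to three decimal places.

0.813

Deviating for the 2 undetected periods gains 80−45 = 35 per period over cooperation, then loses 45−27 = 18 per period forever once punishment starts.
Gain: 35(1 + δ + … + δ^1); loss: 18·δ^2/(1−δ).
No profitable deviation ⇔ 35(1−δ^2) ≤ 18·δ^2, i.e. δ^2 ≥ 35/(35+18) = 35/53.
Hence δ ≥ (35/53)^(1/2) ≈ 0.813.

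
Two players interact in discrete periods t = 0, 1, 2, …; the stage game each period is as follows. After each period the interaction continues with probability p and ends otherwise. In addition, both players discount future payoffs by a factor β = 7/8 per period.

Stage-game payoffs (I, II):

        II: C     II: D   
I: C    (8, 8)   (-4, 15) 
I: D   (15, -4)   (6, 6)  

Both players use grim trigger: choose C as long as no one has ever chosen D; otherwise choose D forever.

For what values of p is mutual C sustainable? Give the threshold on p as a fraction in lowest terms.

With continuation probability p and discount β, the effective per-period discount factor is βp.
Grim-trigger IC: βp ≥ (15−8)/(15−6) = 7/9.
So p ≥ (7/9)/(7/8) = 8/9.

8/9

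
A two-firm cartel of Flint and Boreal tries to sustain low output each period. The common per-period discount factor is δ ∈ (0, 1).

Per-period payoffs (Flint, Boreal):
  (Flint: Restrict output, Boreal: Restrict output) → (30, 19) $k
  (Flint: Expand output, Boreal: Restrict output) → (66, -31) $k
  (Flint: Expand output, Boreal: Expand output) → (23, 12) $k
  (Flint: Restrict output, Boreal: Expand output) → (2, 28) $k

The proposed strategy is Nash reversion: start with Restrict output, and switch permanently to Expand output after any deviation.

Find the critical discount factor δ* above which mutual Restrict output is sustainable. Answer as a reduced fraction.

Flint's threshold: (66−30)/(66−23) = 36/43.
Boreal's threshold: (28−19)/(28−12) = 9/16.
36/43 > 9/16, so Flint binds and δ* = 36/43.

36/43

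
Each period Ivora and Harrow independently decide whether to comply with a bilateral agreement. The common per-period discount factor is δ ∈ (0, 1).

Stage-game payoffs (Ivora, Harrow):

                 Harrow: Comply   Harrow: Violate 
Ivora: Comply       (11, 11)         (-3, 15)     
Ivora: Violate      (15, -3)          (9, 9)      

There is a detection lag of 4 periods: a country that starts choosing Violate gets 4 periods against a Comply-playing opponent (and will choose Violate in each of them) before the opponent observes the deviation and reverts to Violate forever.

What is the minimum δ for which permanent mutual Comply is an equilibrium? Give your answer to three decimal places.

The best deviation is to choose Violate for all 4 undetected periods, earning 15 each, then 9 forever once detected.
Deviation value: 15(1−δ^4)/(1−δ) + 9δ^4/(1−δ); cooperation value: 11/(1−δ).
IC: 11 ≥ 15(1−δ^4) + 9δ^4 = 15 − 6δ^4.
So δ^4 ≥ 4/6 = 2/3, giving δ ≥ (2/3)^(1/4) ≈ 0.904.

0.904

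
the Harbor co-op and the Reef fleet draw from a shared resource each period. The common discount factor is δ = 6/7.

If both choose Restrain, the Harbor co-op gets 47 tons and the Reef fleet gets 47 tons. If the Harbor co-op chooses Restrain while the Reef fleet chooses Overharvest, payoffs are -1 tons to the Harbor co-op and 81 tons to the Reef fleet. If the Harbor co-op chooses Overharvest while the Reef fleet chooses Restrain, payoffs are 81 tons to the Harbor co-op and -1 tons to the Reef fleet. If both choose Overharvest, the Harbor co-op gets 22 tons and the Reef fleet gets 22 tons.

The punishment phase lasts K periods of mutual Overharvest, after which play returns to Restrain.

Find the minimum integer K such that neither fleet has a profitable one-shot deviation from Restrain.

No profitable deviation requires (47−22)(δ+…+δ^K) ≥ 81−47, i.e. δ+…+δ^K ≥ 34/25 ≈ 1.3600.
With δ = 6/7, the partial sums are K=1: 0.8571, K=2: 1.5918.
K = 2 is the first length at which the sum reaches 1.3600.

2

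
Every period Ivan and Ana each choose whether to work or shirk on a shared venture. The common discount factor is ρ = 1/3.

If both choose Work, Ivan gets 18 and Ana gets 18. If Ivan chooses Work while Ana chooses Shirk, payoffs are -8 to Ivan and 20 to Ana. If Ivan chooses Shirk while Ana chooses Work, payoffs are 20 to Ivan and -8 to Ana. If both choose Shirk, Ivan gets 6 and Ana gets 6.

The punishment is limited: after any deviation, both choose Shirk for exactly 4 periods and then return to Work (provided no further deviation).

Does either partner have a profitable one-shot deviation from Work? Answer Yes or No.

IC: ρ+…+ρ^4 ≥ (20−18)/(18−6) = 1/6.
At ρ = 1/3: partial sum = 0.4938 ≥ 0.1667. Cooperation sustainable.

No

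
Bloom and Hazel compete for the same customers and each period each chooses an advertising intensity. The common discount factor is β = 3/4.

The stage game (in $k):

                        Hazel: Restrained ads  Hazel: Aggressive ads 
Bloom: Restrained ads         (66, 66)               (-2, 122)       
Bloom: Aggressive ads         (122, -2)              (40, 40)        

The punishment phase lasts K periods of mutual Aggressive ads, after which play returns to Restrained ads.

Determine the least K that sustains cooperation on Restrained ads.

5

No profitable deviation requires (66−40)(β+…+β^K) ≥ 122−66, i.e. β+…+β^K ≥ 28/13 ≈ 2.1538.
With β = 3/4, the partial sums are K=1: 0.7500, K=2: 1.3125, K=3: 1.7344, K=4: 2.0508, K=5: 2.2881.
K = 5 is the first length at which the sum reaches 2.1538.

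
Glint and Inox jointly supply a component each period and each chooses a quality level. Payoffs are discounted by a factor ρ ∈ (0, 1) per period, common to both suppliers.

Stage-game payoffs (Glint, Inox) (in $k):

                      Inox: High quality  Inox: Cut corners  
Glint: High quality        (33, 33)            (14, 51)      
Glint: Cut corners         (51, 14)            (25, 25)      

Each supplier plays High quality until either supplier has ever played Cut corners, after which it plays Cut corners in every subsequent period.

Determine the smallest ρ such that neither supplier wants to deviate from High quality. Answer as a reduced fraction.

9/13

33/(1−ρ) ≥ 51 + 25ρ/(1−ρ)
33 ≥ 51 − 26ρ
ρ ≥ 18/26 = 9/13.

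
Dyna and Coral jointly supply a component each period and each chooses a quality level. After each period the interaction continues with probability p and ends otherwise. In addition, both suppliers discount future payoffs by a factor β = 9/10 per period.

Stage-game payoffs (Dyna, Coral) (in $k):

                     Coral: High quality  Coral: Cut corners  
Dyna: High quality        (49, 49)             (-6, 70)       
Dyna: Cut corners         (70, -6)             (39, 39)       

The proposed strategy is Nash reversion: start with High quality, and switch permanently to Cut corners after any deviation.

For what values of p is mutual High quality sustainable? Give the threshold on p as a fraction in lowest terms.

With continuation probability p and discount β, the effective per-period discount factor is βp.
Grim-trigger IC: βp ≥ (70−49)/(70−39) = 21/31.
So p ≥ (21/31)/(9/10) = 70/93.

70/93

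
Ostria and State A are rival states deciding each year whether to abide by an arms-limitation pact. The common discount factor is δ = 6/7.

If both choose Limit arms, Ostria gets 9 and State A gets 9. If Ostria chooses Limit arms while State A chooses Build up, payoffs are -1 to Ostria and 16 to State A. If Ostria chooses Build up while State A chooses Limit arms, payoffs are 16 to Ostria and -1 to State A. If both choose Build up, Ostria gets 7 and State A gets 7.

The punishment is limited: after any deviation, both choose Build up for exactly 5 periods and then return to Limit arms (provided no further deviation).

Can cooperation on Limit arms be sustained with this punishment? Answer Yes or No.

No

IC: δ+…+δ^5 ≥ (16−9)/(9−7) = 7/2.
At δ = 6/7: partial sum = 3.2240 < 3.5000. Cooperation not sustainable.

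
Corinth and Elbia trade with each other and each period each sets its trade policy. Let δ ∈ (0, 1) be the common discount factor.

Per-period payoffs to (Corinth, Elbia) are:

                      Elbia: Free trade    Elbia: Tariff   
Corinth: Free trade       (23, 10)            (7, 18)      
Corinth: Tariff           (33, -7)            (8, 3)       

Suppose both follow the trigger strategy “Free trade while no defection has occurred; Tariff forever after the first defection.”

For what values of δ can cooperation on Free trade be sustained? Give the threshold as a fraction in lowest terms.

Corinth: cooperation gives 23 each period; deviation gives 33 once then 8 forever.
  23/(1−δ) ≥ 33 + 8δ/(1−δ) ⇒ δ ≥ 10/25 = 2/5.
Elbia: cooperation gives 10 each period; deviation gives 18 once then 3 forever.
  δ ≥ 8/15.
Both must hold, so the binding constraint is Elbia's: δ ≥ 8/15.

8/15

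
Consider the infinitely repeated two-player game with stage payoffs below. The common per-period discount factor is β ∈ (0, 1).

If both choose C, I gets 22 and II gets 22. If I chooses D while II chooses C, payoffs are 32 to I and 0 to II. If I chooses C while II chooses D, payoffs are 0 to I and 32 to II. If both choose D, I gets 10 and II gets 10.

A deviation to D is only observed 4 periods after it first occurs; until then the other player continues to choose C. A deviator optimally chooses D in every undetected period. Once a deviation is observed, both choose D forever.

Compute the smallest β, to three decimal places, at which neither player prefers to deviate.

0.821

The best deviation is to choose D for all 4 undetected periods, earning 32 each, then 10 forever once detected.
Deviation value: 32(1−β^4)/(1−β) + 10β^4/(1−β); cooperation value: 22/(1−β).
IC: 22 ≥ 32(1−β^4) + 10β^4 = 32 − 22β^4.
So β^4 ≥ 10/22 = 5/11, giving β ≥ (5/11)^(1/4) ≈ 0.821.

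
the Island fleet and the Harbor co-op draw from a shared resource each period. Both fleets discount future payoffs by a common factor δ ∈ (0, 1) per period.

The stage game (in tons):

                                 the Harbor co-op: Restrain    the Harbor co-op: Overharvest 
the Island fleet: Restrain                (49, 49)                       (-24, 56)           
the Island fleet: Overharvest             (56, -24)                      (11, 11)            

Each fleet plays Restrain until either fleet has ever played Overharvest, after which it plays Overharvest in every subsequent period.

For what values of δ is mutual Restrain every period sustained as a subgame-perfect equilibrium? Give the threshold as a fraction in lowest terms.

Under grim trigger the critical discount factor is (T−C)/(T−P) with T = 56, C = 49, P = 11.
δ* = (56−49)/(56−11) = 7/45.

7/45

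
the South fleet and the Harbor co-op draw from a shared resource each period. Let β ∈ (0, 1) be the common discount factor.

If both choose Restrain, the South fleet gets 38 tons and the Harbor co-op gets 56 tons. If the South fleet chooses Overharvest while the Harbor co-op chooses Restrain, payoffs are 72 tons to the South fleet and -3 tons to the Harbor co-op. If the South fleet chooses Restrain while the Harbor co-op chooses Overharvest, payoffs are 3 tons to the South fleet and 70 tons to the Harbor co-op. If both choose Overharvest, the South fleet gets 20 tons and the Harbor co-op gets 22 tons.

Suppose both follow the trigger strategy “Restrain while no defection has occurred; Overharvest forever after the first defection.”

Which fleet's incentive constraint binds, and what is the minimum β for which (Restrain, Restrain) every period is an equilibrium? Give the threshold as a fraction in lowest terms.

the South fleet; β ≥ 17/26

For the South fleet: deviation gain 72−38 = 34, per-period punishment loss 38−20 = 18. IC gives β ≥ 34/52 = 17/26.
For the Harbor co-op: gain 14, loss 34 per period, so β ≥ 14/48 = 7/24.
The tighter constraint is the South fleet's, so cooperation needs β ≥ 17/26.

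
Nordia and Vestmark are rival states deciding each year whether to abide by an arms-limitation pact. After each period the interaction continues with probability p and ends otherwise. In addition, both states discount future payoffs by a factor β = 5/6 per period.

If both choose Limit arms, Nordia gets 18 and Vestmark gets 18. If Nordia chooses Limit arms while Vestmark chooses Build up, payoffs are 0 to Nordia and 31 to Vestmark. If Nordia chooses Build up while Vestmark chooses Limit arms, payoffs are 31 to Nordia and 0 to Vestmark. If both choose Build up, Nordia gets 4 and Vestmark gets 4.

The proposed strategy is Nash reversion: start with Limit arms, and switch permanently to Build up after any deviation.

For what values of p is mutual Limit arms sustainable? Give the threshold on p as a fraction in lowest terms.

26/45

With continuation probability p and discount β, the effective per-period discount factor is βp.
Grim-trigger IC: βp ≥ (31−18)/(31−4) = 13/27.
So p ≥ (13/27)/(5/6) = 26/45.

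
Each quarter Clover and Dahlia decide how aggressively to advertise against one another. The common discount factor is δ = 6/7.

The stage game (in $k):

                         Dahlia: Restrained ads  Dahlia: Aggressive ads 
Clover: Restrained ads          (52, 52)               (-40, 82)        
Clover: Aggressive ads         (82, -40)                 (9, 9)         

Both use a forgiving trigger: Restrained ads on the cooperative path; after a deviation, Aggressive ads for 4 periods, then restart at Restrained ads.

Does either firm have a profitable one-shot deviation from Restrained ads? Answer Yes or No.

IC: δ+…+δ^4 ≥ (82−52)/(52−9) = 30/43.
At δ = 6/7: partial sum = 2.7613 ≥ 0.6977. Cooperation sustainable.

No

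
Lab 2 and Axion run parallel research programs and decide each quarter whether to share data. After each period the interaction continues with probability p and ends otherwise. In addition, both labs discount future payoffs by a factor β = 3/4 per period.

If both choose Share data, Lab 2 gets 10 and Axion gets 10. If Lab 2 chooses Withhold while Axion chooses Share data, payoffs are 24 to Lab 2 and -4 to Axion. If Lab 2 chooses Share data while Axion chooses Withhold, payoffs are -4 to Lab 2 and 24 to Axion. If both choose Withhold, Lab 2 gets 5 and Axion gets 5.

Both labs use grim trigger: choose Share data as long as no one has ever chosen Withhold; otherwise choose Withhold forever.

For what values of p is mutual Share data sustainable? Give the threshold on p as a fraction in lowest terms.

Expected continuation weight on next period's payoff is β·p = 3/4·p, which plays the role of the discount factor.
Cooperation requires 3/4·p ≥ (24−10)/(24−5) = 14/19, hence p ≥ 56/57.

56/57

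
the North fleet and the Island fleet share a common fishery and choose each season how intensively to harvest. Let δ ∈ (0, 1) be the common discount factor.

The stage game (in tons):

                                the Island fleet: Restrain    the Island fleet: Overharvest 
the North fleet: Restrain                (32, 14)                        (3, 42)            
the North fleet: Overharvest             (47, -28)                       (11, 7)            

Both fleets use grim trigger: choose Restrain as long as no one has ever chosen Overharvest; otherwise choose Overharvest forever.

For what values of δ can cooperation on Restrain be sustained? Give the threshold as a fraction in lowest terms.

the North fleet: cooperation gives 32 each period; deviation gives 47 once then 11 forever.
  32/(1−δ) ≥ 47 + 11δ/(1−δ) ⇒ δ ≥ 15/36 = 5/12.
the Island fleet: cooperation gives 14 each period; deviation gives 42 once then 7 forever.
  δ ≥ 28/35 = 4/5.
Both must hold, so the binding constraint is the Island fleet's: δ ≥ 4/5.

4/5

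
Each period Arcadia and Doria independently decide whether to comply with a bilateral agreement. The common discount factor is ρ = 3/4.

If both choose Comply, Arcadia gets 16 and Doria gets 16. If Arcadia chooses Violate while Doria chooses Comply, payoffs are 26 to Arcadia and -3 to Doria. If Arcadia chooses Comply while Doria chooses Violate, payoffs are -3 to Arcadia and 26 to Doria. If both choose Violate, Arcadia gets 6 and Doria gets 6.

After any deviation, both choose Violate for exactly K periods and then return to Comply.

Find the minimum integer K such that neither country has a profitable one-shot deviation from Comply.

2

Need Σ_{k=1}^{K} ρ^k ≥ (26−16)/(16−6) = 1.0000 at ρ = 3/4.
At K = 1 the sum is 0.7500 < 1.0000; at K = 2 it is 1.3125 ≥ 1.0000.
So the minimum punishment length is K = 2.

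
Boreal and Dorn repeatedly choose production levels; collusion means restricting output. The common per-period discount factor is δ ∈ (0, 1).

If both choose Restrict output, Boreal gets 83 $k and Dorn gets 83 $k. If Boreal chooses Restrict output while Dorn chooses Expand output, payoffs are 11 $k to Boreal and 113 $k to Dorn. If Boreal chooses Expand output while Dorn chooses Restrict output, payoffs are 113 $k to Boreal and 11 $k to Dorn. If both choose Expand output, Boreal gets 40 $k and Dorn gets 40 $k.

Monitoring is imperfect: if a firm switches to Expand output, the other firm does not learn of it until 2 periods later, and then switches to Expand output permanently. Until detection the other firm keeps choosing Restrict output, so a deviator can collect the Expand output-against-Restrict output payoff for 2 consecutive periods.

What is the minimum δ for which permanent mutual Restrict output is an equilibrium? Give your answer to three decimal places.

0.641

Deviating for the 2 undetected periods gains 113−83 = 30 per period over cooperation, then loses 83−40 = 43 per period forever once punishment starts.
Gain: 30(1 + δ + … + δ^1); loss: 43·δ^2/(1−δ).
No profitable deviation ⇔ 30(1−δ^2) ≤ 43·δ^2, i.e. δ^2 ≥ 30/(30+43) = 30/73.
Hence δ ≥ (30/73)^(1/2) ≈ 0.641.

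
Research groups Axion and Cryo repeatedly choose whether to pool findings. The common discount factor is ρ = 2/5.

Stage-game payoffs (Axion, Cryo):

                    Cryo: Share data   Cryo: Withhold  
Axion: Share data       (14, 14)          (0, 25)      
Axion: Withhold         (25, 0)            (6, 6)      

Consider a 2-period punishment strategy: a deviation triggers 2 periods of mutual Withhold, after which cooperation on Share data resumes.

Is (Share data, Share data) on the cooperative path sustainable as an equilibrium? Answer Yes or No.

No

IC: ρ+…+ρ^2 ≥ (25−14)/(14−6) = 11/8.
At ρ = 2/5: partial sum = 0.5600 < 1.3750. Cooperation not sustainable.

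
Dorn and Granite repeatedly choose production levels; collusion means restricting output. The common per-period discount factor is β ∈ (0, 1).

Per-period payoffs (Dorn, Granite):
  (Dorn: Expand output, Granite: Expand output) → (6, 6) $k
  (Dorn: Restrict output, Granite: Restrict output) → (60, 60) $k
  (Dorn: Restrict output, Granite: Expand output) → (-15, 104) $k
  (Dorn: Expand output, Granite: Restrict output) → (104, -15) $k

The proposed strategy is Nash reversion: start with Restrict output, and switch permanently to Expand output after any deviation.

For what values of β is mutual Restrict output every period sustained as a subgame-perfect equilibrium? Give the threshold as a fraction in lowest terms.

22/49

Cooperation forever yields 60 each period: 60/(1−β).
Deviating yields 104 once, then 6 forever: 104 + 6β/(1−β).
No profitable deviation requires 60/(1−β) ≥ 104 + 6β/(1−β).
Multiplying by (1−β): 60 ≥ 104(1−β) + 6β = 104 − 98β.
So 98β ≥ 44, i.e. β ≥ 44/98 = 22/49.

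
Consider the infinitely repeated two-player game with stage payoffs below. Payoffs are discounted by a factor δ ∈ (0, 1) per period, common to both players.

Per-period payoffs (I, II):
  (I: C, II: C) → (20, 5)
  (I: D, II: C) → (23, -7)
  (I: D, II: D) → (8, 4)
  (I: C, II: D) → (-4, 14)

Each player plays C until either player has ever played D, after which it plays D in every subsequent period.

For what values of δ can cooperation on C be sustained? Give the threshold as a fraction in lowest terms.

9/10

I: cooperation gives 20 each period; deviation gives 23 once then 8 forever.
  20/(1−δ) ≥ 23 + 8δ/(1−δ) ⇒ δ ≥ 3/15 = 1/5.
II: cooperation gives 5 each period; deviation gives 14 once then 4 forever.
  δ ≥ 9/10.
Both must hold, so the binding constraint is II's: δ ≥ 9/10.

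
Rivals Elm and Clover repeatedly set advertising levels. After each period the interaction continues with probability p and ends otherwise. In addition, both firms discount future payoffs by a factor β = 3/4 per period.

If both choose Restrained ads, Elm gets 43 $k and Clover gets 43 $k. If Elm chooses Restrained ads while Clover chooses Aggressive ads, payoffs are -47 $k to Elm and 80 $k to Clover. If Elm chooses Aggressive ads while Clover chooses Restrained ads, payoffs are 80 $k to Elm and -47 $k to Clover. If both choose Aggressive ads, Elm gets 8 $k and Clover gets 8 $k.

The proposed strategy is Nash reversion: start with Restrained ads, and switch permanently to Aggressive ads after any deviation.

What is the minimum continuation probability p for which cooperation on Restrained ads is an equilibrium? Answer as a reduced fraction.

37/54

Expected continuation weight on next period's payoff is β·p = 3/4·p, which plays the role of the discount factor.
Cooperation requires 3/4·p ≥ (80−43)/(80−8) = 37/72, hence p ≥ 37/54.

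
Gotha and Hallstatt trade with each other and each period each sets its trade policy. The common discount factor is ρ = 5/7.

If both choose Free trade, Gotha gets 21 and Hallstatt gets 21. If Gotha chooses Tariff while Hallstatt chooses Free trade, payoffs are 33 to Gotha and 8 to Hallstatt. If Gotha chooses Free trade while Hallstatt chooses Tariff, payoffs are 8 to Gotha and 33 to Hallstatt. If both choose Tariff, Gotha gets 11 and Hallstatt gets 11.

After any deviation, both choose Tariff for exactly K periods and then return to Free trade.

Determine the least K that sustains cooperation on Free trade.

Need Σ_{k=1}^{K} ρ^k ≥ (33−21)/(21−11) = 1.2000 at ρ = 5/7.
At K = 1 the sum is 0.7143 < 1.2000; at K = 2 it is 1.2245 ≥ 1.2000.
So the minimum punishment length is K = 2.

2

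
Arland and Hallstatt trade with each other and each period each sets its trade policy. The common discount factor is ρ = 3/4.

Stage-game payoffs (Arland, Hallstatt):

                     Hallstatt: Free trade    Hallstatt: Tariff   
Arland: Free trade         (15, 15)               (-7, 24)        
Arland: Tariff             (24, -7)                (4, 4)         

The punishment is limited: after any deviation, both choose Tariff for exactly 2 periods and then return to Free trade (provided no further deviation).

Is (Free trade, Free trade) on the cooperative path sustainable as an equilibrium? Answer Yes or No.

A one-shot deviation gives 24 now, then 4 for 2 periods, then back to 15.
Gain from deviating: (24−15) today; loss: (15−4) in each of the next 2 periods.
No-deviation condition: (15−4)(ρ+…+ρ^2) ≥ 24−15, i.e. ρ+…+ρ^2 ≥ 9/11.
At ρ = 3/4: ρ+…+ρ^2 = 1.3125 ≥ 0.8182.
So cooperation is sustainable.

Yes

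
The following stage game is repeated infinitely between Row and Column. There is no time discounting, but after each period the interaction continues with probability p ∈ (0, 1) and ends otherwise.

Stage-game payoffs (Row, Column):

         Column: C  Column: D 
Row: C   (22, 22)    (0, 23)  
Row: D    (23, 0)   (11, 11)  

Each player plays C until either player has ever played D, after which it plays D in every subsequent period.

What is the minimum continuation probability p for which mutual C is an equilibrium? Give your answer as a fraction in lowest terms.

With no time discounting, the continuation probability p plays the role of the discount factor.
Grim-trigger IC: 22/(1−p) ≥ 23 + 11p/(1−p) ⇒ p ≥ (23−22)/(23−11) = 1/12.

1/12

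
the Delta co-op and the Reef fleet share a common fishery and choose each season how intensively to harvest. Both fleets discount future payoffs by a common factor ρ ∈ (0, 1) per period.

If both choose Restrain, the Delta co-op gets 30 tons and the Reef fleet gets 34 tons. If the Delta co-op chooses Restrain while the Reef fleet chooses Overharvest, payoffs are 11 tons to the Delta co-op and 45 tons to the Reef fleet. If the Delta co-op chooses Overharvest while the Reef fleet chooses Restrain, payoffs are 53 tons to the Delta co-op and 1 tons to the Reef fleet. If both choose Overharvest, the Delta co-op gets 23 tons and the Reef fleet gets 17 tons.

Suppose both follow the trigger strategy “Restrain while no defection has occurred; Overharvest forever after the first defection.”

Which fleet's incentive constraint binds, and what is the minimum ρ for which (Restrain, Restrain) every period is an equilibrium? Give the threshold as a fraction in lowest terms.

the Delta co-op: cooperation gives 30 each period; deviation gives 53 once then 23 forever.
  30/(1−ρ) ≥ 53 + 23ρ/(1−ρ) ⇒ ρ ≥ 23/30.
the Reef fleet: cooperation gives 34 each period; deviation gives 45 once then 17 forever.
  ρ ≥ 11/28.
Both must hold, so the binding constraint is the Delta co-op's: ρ ≥ 23/30.

the Delta co-op; ρ ≥ 23/30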